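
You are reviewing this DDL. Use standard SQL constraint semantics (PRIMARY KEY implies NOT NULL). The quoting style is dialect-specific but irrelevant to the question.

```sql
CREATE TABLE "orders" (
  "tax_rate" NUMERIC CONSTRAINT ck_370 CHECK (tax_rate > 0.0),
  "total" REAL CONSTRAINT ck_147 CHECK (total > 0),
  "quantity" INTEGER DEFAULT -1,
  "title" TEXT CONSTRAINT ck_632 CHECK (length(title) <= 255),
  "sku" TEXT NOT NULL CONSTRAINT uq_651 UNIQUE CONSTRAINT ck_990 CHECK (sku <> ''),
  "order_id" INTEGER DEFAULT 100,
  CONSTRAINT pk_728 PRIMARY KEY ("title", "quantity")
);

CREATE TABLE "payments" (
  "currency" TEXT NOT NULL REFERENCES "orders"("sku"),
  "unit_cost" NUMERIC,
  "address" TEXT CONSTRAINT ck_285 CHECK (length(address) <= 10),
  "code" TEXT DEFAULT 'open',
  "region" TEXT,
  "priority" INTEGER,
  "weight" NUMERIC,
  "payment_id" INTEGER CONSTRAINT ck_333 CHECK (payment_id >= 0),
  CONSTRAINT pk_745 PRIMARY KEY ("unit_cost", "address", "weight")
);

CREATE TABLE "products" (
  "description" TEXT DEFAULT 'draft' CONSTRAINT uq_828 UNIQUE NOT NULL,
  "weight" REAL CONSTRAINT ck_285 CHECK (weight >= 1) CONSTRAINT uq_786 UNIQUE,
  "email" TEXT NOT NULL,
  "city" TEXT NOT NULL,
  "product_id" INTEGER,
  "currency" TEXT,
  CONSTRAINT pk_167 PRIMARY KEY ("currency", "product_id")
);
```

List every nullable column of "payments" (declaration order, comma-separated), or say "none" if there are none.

- currency: declared NOT NULL → not nullable.
- unit_cost: part of the PRIMARY KEY, which implies NOT NULL → not nullable.
- address: part of the PRIMARY KEY, which implies NOT NULL → not nullable.
- code: DEFAULT only fills an omitted column; an explicit NULL is still allowed → nullable.
- region: no NOT NULL constraint applies → nullable.
- priority: no NOT NULL constraint applies → nullable.
- weight: part of the PRIMARY KEY, which implies NOT NULL → not nullable.
- payment_id: CHECK does not forbid NULL (a CHECK constraint passes when its expression is NULL) → nullable.

code, region, priority, payment_id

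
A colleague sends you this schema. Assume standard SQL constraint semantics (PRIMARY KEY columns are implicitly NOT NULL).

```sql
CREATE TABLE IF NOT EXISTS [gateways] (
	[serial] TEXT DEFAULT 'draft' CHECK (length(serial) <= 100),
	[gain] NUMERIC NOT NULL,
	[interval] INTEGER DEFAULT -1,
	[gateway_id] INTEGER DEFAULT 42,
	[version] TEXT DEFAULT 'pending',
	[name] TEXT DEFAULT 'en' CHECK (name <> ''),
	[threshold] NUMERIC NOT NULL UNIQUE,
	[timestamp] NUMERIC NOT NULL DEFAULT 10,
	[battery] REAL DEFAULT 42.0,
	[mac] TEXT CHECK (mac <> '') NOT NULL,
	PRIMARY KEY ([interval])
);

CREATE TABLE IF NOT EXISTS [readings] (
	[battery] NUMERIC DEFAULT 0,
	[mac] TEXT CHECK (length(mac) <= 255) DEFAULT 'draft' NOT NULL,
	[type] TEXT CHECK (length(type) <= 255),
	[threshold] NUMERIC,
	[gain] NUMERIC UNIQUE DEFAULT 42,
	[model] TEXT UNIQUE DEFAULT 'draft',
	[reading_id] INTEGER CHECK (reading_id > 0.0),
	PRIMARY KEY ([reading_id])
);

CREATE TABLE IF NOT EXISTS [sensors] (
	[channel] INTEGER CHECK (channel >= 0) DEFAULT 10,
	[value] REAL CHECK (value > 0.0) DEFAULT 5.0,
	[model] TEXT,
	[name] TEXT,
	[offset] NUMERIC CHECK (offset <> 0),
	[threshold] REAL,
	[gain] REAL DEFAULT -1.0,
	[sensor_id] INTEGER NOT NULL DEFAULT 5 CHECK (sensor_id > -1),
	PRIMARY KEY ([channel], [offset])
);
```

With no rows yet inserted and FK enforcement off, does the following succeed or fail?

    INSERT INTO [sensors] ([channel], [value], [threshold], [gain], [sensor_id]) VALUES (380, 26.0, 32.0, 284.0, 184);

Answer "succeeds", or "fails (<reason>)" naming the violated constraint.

offset is omitted from the column list and has no DEFAULT, so it would receive NULL.
But offset is part of the PRIMARY KEY (implied NOT NULL).

fails (NOT NULL on offset)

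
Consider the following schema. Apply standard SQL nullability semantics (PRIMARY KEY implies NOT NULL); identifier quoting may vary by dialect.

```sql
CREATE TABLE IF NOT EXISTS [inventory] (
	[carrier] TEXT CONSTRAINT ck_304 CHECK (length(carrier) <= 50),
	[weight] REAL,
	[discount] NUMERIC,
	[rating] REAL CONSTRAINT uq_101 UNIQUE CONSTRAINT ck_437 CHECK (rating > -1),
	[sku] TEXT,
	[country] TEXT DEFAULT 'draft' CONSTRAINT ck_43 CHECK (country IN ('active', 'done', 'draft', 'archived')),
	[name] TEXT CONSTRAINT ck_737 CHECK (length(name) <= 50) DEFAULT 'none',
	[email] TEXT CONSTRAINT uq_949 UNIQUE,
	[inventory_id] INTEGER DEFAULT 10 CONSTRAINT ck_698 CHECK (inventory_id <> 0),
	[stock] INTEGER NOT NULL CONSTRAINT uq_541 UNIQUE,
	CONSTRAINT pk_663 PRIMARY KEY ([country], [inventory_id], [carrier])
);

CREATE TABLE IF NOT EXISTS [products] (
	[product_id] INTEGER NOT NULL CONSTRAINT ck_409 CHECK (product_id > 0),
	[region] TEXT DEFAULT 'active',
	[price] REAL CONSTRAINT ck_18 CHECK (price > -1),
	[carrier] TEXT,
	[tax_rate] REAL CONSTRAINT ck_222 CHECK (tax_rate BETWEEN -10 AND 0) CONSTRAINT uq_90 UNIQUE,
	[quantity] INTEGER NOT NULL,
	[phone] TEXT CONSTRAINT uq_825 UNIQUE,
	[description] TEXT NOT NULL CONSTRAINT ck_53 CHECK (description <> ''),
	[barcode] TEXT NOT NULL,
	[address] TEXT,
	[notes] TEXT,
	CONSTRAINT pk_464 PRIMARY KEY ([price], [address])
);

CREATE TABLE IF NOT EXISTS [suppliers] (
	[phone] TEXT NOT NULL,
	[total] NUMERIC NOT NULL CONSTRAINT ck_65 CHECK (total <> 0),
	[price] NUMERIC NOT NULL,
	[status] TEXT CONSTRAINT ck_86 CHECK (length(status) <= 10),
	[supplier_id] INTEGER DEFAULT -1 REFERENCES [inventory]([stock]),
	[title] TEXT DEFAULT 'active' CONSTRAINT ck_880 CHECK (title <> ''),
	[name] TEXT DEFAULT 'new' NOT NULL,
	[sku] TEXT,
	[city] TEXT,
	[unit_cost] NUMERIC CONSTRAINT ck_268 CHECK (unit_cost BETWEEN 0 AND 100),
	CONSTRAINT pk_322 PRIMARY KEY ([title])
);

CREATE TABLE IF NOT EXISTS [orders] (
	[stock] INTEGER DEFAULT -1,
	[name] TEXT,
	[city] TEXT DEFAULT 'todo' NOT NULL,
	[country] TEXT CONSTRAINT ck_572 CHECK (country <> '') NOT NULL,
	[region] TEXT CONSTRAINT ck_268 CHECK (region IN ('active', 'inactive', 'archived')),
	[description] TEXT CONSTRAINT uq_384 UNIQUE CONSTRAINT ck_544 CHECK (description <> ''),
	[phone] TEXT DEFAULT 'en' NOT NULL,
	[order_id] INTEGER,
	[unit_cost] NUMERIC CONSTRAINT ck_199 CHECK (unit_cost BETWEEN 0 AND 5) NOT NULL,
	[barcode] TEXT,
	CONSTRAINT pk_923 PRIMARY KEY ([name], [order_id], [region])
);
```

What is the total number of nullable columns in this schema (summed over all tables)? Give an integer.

inventory: 6 nullable (weight, discount, rating, sku, name, email — PK (country, inventory_id, carrier) and explicit NOT NULL columns excluded).
products: 5 nullable (region, carrier, tax_rate, phone, notes — PK (price, address) and explicit NOT NULL columns excluded).
suppliers: 5 nullable (status, supplier_id, sku, city, unit_cost — PK (title) and explicit NOT NULL columns excluded).
orders: 3 nullable (stock, description, barcode — PK (name, order_id, region) and explicit NOT NULL columns excluded).
Total: 6 + 5 + 5 + 3 = 19.

19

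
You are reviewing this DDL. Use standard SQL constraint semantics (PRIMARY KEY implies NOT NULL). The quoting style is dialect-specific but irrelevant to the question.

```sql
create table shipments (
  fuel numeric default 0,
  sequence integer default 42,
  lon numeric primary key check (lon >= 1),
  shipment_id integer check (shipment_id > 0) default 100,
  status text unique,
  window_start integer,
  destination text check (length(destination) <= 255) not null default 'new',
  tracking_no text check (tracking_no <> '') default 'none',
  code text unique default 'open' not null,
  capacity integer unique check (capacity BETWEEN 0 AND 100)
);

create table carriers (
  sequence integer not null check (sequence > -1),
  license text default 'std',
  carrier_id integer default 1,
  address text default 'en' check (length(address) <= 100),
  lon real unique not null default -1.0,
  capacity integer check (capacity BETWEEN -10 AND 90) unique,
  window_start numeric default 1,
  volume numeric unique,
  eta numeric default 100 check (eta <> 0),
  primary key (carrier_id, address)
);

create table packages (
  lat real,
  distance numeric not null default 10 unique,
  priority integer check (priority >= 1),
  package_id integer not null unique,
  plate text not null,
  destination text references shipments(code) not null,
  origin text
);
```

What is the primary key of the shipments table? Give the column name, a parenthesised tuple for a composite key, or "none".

lon is declared PRIMARY KEY inline on the column.

lon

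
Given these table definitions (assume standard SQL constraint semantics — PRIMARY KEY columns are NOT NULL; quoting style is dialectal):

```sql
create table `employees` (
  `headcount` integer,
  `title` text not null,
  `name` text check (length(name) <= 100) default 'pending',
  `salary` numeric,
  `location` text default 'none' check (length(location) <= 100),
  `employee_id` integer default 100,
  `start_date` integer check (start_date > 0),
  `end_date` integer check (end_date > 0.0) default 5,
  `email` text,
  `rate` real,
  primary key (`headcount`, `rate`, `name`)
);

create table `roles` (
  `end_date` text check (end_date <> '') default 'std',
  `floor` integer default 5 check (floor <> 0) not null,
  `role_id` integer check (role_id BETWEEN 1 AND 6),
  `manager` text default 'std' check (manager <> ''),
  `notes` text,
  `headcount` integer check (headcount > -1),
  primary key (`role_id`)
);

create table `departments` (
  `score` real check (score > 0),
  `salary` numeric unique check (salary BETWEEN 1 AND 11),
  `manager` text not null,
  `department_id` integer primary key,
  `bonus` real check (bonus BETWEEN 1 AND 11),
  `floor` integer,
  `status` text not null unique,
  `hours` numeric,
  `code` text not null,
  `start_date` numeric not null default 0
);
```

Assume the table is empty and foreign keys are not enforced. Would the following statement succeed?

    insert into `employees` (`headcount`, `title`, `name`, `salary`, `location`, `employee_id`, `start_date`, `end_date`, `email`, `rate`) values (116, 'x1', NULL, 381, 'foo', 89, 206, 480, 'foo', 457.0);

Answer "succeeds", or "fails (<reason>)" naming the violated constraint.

name is explicitly set to NULL, but name is part of the PRIMARY KEY (implied NOT NULL).

fails (NOT NULL on name)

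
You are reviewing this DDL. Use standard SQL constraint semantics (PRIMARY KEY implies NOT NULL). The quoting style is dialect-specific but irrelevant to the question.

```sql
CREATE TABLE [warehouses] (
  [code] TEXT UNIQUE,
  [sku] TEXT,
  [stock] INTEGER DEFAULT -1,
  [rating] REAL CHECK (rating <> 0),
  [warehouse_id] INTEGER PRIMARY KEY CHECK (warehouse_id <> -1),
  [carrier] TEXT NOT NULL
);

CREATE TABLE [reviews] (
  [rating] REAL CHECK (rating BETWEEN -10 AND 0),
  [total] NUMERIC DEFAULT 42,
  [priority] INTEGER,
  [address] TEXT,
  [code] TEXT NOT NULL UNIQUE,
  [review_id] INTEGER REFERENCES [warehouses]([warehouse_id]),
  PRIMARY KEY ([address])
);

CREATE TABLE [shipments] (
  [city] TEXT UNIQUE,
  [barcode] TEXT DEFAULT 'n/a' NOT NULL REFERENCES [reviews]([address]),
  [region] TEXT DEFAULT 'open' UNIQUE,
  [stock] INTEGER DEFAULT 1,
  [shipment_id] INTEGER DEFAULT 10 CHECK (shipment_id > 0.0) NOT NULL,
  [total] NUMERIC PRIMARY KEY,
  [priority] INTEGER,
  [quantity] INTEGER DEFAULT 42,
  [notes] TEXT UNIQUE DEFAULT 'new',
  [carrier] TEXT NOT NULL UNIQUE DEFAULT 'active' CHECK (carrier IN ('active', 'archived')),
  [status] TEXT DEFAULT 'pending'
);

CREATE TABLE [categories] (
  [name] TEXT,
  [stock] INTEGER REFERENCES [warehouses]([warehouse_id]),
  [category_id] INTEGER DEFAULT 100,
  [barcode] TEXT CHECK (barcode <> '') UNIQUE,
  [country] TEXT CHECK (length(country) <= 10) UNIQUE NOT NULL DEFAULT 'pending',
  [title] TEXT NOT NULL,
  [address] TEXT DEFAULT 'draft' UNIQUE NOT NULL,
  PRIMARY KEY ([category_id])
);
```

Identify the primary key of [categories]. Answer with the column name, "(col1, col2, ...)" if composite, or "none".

category_id

category_id is declared PRIMARY KEY as a table-level PRIMARY KEY clause.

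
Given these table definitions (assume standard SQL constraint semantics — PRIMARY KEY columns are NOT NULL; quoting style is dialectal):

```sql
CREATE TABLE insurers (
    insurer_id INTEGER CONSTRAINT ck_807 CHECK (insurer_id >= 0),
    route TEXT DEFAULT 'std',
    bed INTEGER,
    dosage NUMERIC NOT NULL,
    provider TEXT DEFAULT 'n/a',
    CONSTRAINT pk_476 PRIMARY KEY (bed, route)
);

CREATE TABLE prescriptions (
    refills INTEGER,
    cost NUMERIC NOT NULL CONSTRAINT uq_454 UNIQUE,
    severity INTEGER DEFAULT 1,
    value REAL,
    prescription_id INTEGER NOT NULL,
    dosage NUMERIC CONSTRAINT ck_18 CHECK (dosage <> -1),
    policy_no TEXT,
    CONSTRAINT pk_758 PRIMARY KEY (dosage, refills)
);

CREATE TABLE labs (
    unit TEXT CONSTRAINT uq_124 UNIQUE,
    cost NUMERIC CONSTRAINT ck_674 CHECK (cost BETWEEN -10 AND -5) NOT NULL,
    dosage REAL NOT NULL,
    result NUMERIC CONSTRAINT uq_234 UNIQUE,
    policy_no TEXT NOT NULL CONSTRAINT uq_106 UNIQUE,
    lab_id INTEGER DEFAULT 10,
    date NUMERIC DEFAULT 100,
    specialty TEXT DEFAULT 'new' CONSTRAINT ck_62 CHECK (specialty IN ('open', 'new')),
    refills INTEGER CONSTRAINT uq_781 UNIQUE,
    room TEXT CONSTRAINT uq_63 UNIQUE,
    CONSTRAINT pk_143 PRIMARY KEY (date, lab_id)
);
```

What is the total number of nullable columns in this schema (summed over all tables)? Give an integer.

10

insurers: 2 nullable (insurer_id, provider — PK (bed, route) and explicit NOT NULL columns excluded).
prescriptions: 3 nullable (severity, value, policy_no — PK (dosage, refills) and explicit NOT NULL columns excluded).
labs: 5 nullable (unit, result, specialty, refills, room — PK (date, lab_id) and explicit NOT NULL columns excluded).
Total: 2 + 3 + 5 = 10.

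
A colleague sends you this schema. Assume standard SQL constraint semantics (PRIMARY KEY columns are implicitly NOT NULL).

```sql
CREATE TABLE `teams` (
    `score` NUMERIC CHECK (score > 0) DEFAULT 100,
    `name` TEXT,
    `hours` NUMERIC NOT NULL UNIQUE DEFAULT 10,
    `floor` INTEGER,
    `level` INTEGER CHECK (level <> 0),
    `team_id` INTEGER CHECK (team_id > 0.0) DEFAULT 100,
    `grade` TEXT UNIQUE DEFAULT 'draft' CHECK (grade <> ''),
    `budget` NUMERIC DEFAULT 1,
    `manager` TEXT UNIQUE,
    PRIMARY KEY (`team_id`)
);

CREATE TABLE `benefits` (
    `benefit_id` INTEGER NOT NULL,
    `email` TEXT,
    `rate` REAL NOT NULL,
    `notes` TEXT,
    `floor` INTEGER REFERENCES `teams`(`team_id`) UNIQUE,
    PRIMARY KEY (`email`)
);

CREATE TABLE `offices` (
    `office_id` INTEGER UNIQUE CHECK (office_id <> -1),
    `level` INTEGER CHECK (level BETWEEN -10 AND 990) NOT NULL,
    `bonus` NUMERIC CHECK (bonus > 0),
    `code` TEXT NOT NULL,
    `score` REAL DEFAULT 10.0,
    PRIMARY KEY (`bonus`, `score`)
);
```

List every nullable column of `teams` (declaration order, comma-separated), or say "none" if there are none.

- score: CHECK does not forbid NULL (a CHECK constraint passes when its expression is NULL) → nullable.
- name: no NOT NULL constraint applies → nullable.
- hours: declared NOT NULL → not nullable.
- floor: no NOT NULL constraint applies → nullable.
- level: CHECK does not forbid NULL (a CHECK constraint passes when its expression is NULL) → nullable.
- team_id: part of the PRIMARY KEY, which implies NOT NULL → not nullable.
- grade: CHECK does not forbid NULL (a CHECK constraint passes when its expression is NULL) → nullable.
- budget: DEFAULT only fills an omitted column; an explicit NULL is still allowed → nullable.
- manager: UNIQUE does not imply NOT NULL → nullable.

score, name, floor, level, grade, budget, manager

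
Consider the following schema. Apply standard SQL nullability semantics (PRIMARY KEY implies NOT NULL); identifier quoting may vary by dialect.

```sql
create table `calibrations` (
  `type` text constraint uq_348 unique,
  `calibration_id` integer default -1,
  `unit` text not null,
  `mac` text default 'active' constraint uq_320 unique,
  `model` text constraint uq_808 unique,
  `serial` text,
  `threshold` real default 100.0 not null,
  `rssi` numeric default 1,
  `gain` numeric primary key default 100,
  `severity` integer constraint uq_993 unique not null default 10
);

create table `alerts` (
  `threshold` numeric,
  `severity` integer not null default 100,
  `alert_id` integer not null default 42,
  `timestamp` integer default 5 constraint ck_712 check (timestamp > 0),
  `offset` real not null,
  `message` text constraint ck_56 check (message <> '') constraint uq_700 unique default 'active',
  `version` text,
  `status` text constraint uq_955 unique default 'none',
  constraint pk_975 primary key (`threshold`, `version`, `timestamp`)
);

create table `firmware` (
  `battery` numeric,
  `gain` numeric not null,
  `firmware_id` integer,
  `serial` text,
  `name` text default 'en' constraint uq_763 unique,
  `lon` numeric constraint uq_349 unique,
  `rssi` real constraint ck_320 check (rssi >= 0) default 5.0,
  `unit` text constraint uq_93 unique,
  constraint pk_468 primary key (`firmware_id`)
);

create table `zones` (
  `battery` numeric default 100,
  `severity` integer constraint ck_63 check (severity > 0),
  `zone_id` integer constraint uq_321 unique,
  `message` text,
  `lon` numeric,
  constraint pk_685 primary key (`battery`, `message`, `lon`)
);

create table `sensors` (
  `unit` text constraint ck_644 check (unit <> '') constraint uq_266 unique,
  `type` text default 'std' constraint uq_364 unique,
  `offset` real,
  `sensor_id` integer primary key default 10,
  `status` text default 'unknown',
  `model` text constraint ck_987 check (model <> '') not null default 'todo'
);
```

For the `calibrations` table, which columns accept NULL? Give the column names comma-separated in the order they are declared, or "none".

type, calibration_id, mac, model, serial, rssi

- type: UNIQUE does not imply NOT NULL → nullable.
- calibration_id: DEFAULT only fills an omitted column; an explicit NULL is still allowed → nullable.
- unit: declared NOT NULL → not nullable.
- mac: UNIQUE does not imply NOT NULL → nullable.
- model: UNIQUE does not imply NOT NULL → nullable.
- serial: no NOT NULL constraint applies → nullable.
- threshold: declared NOT NULL → not nullable.
- rssi: DEFAULT only fills an omitted column; an explicit NULL is still allowed → nullable.
- gain: part of the PRIMARY KEY, which implies NOT NULL → not nullable.
- severity: declared NOT NULL → not nullable.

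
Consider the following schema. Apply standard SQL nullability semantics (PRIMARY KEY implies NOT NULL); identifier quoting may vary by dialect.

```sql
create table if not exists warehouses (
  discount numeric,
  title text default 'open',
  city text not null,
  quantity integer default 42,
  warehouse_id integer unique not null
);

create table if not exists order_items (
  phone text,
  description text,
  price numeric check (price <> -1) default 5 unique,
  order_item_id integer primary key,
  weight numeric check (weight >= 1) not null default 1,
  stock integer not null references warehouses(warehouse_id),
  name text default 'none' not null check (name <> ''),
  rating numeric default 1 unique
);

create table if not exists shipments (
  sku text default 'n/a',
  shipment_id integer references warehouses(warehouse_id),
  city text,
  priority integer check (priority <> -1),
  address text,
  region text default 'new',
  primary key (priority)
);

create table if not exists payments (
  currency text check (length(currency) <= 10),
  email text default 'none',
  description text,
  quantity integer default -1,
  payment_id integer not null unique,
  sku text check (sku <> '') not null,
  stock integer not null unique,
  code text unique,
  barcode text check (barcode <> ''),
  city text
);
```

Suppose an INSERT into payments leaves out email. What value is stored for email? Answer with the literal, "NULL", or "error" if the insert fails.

email has an explicit DEFAULT 'none'.
When the column is omitted from an INSERT, that default is used.

'none'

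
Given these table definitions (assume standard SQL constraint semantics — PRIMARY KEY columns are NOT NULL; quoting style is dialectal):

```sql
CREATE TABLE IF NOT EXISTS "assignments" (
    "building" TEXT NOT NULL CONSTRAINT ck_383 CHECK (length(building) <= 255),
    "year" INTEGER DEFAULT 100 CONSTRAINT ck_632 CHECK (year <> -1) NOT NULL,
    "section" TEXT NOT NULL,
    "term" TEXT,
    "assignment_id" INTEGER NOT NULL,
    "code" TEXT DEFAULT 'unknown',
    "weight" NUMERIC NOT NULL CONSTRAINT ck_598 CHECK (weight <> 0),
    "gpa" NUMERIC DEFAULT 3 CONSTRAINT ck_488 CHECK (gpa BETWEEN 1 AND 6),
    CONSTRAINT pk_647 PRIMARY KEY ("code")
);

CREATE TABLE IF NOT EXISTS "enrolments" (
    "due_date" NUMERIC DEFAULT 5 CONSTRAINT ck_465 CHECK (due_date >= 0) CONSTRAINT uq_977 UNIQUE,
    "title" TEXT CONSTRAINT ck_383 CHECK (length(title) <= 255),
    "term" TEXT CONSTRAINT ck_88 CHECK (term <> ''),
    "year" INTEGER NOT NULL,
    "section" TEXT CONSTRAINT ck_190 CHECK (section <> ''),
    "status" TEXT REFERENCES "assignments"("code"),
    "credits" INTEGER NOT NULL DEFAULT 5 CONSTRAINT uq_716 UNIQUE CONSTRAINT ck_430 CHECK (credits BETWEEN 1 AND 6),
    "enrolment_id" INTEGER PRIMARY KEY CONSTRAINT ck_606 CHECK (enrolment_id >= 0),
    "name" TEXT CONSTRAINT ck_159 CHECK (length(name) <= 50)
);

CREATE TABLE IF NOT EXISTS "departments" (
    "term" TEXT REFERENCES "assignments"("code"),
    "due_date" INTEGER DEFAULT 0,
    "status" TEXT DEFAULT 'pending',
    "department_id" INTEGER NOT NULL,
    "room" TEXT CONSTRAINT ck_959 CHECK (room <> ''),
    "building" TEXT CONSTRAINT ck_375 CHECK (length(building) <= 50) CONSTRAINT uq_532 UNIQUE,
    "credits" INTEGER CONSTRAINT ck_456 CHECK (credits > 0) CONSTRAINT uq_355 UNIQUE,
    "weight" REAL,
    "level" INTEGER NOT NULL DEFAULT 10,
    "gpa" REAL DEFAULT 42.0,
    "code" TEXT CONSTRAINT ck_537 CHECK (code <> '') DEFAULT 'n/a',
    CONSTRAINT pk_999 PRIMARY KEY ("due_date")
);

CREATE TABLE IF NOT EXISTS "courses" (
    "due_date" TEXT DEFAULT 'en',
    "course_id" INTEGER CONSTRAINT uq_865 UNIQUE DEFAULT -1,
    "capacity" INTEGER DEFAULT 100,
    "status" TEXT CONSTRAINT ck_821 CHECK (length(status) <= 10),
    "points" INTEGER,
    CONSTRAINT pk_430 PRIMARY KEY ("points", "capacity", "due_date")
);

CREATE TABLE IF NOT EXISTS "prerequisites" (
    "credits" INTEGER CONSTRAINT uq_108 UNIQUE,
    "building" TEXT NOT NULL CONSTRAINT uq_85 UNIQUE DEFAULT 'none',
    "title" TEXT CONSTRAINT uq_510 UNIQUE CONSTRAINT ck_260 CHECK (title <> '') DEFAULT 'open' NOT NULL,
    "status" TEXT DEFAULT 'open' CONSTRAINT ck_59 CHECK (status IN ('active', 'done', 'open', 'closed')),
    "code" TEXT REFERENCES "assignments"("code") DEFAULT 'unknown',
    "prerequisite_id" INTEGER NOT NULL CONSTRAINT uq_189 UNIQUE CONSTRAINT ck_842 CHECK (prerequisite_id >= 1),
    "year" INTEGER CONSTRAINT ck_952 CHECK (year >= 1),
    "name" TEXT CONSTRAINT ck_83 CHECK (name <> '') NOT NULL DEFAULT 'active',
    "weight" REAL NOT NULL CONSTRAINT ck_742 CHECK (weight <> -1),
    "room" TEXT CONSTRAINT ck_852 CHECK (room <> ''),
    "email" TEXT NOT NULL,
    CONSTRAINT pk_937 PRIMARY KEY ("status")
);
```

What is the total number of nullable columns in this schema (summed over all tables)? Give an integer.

22

assignments: 2 nullable (term, gpa — PK (code) and explicit NOT NULL columns excluded).
enrolments: 6 nullable (due_date, title, term, section, status, name — PK (enrolment_id) and explicit NOT NULL columns excluded).
departments: 8 nullable (term, status, room, building, credits, weight, gpa, code — PK (due_date) and explicit NOT NULL columns excluded).
courses: 2 nullable (course_id, status — PK (points, capacity, due_date) and explicit NOT NULL columns excluded).
prerequisites: 4 nullable (credits, code, year, room — PK (status) and explicit NOT NULL columns excluded).
Total: 2 + 6 + 8 + 2 + 4 = 22.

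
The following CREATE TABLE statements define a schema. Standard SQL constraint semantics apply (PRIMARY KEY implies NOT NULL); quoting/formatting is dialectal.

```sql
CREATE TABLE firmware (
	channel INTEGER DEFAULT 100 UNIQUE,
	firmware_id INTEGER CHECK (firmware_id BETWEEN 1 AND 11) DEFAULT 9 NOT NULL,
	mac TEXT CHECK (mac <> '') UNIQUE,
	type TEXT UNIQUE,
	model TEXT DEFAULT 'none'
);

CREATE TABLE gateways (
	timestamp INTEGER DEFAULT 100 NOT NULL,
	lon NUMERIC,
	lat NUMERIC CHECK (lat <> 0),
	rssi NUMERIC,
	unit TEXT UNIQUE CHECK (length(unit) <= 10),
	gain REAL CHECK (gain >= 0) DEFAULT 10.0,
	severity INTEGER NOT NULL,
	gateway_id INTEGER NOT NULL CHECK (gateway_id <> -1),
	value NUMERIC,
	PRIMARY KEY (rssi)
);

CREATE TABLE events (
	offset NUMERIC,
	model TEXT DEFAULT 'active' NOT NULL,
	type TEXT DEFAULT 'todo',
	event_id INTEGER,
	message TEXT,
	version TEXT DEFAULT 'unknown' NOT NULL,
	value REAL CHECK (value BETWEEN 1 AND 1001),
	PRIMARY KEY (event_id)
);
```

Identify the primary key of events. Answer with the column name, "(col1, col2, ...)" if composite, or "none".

event_id is declared PRIMARY KEY as a table-level PRIMARY KEY clause.

event_id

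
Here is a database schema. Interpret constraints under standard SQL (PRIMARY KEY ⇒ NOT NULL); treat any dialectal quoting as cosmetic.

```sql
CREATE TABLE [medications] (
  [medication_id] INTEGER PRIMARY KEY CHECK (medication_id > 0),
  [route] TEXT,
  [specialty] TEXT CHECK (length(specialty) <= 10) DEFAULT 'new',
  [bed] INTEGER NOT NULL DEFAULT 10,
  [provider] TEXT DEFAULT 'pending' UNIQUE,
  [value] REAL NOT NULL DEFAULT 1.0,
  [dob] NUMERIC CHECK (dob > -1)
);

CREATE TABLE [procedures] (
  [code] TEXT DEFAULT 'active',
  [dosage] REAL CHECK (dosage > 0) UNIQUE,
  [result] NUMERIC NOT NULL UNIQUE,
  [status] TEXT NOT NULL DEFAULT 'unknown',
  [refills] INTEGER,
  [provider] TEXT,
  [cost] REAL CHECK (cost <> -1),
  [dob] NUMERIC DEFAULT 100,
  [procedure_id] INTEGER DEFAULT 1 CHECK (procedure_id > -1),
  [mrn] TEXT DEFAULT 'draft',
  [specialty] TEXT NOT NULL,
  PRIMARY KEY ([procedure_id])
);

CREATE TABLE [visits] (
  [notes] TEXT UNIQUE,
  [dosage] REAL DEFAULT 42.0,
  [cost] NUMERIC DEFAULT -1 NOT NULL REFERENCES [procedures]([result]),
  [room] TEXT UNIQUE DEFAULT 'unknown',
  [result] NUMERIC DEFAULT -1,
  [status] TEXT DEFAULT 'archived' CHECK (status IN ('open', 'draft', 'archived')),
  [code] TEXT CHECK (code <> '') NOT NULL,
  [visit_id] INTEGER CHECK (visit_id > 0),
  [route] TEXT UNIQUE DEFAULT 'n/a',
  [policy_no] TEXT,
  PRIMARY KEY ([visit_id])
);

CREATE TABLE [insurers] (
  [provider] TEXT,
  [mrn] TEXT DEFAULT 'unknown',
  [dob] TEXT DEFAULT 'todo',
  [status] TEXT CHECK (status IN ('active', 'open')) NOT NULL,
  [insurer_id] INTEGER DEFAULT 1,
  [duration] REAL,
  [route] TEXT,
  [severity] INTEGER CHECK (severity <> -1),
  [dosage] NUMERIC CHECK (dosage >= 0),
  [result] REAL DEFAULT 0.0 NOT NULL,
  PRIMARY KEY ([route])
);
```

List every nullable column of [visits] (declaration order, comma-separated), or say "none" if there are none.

- notes: UNIQUE does not imply NOT NULL → nullable.
- dosage: DEFAULT only fills an omitted column; an explicit NULL is still allowed → nullable.
- cost: declared NOT NULL → not nullable.
- room: UNIQUE does not imply NOT NULL → nullable.
- result: DEFAULT only fills an omitted column; an explicit NULL is still allowed → nullable.
- status: CHECK does not forbid NULL (a CHECK constraint passes when its expression is NULL) → nullable.
- code: declared NOT NULL → not nullable.
- visit_id: part of the PRIMARY KEY, which implies NOT NULL → not nullable.
- route: UNIQUE does not imply NOT NULL → nullable.
- policy_no: no NOT NULL constraint applies → nullable.

notes, dosage, room, result, status, route, policy_no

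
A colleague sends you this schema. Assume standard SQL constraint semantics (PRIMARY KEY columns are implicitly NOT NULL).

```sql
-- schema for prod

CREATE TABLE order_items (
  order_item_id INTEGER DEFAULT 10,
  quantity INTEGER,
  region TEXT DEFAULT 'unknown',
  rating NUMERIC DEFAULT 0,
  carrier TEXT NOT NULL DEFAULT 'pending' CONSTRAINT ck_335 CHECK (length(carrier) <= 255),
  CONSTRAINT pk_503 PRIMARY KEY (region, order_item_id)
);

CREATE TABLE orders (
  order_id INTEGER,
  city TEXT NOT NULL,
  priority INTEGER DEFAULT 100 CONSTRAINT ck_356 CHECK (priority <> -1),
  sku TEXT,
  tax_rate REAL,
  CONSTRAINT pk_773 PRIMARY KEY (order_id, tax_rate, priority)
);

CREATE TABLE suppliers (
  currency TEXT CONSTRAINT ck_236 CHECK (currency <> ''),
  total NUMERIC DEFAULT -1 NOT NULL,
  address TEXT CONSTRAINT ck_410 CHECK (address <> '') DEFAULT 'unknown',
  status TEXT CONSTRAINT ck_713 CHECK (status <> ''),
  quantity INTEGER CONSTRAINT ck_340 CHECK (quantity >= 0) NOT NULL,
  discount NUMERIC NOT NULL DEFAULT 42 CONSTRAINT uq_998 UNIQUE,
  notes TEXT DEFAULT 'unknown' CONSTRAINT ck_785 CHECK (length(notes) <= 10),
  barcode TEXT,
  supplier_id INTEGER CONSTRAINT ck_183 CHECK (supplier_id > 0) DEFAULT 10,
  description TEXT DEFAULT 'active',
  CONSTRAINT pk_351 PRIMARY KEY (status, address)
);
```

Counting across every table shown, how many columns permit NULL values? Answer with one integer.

8

order_items: 2 nullable (quantity, rating — PK (region, order_item_id) and explicit NOT NULL columns excluded).
orders: 1 nullable (sku — PK (order_id, tax_rate, priority) and explicit NOT NULL columns excluded).
suppliers: 5 nullable (currency, notes, barcode, supplier_id, description — PK (status, address) and explicit NOT NULL columns excluded).
Total: 2 + 1 + 5 = 8.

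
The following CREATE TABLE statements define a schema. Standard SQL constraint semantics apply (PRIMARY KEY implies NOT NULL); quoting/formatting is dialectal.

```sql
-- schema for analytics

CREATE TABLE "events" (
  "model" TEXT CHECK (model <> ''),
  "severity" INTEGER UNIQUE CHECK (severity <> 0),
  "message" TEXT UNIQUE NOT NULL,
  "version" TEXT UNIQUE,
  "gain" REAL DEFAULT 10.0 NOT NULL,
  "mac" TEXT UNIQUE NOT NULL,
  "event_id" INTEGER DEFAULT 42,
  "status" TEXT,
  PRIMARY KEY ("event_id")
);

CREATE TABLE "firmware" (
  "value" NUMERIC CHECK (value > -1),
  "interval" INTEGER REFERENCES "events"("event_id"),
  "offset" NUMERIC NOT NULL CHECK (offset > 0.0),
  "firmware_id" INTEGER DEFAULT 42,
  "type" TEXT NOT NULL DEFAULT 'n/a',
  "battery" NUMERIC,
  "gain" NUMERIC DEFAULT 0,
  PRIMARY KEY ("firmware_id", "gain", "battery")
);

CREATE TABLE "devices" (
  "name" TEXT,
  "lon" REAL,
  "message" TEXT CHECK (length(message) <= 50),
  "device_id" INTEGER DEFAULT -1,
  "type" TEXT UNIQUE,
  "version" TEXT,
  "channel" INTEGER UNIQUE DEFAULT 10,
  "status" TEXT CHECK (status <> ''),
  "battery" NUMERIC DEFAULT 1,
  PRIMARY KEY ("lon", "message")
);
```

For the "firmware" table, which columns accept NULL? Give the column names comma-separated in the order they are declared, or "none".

- value: CHECK does not forbid NULL (a CHECK constraint passes when its expression is NULL) → nullable.
- interval: a foreign key column may be NULL unless separately constrained → nullable.
- offset: declared NOT NULL → not nullable.
- firmware_id: part of the PRIMARY KEY, which implies NOT NULL → not nullable.
- type: declared NOT NULL → not nullable.
- battery: part of the PRIMARY KEY, which implies NOT NULL → not nullable.
- gain: part of the PRIMARY KEY, which implies NOT NULL → not nullable.

value, interval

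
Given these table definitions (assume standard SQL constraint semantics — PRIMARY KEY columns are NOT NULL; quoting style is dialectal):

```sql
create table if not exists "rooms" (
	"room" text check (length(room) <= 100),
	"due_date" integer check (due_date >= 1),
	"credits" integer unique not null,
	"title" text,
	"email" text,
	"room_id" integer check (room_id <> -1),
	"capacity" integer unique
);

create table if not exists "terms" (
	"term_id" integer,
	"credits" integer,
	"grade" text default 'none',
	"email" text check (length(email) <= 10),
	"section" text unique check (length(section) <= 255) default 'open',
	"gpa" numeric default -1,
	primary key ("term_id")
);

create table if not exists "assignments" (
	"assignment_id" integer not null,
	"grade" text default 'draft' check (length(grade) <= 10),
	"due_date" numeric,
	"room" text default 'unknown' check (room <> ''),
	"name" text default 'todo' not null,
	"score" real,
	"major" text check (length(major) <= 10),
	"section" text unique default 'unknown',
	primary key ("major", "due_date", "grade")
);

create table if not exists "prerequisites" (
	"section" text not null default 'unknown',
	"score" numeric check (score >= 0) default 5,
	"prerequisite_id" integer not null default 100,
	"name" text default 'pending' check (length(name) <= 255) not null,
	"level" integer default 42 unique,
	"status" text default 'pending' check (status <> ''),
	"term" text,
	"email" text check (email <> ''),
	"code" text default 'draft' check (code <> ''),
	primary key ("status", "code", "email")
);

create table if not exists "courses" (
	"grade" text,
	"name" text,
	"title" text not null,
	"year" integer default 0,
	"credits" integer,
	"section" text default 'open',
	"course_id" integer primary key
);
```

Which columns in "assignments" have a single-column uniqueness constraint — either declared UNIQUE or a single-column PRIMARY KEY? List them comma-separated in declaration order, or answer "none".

- assignment_id: no UNIQUE or single-column PK constraint.
- grade: part of a composite PRIMARY KEY — only the tuple is unique, not this column on its own.
- due_date: part of a composite PRIMARY KEY — only the tuple is unique, not this column on its own.
- room: no UNIQUE or single-column PK constraint.
- name: no UNIQUE or single-column PK constraint.
- score: no UNIQUE or single-column PK constraint.
- major: part of a composite PRIMARY KEY — only the tuple is unique, not this column on its own.
- section: declared UNIQUE → unique.

section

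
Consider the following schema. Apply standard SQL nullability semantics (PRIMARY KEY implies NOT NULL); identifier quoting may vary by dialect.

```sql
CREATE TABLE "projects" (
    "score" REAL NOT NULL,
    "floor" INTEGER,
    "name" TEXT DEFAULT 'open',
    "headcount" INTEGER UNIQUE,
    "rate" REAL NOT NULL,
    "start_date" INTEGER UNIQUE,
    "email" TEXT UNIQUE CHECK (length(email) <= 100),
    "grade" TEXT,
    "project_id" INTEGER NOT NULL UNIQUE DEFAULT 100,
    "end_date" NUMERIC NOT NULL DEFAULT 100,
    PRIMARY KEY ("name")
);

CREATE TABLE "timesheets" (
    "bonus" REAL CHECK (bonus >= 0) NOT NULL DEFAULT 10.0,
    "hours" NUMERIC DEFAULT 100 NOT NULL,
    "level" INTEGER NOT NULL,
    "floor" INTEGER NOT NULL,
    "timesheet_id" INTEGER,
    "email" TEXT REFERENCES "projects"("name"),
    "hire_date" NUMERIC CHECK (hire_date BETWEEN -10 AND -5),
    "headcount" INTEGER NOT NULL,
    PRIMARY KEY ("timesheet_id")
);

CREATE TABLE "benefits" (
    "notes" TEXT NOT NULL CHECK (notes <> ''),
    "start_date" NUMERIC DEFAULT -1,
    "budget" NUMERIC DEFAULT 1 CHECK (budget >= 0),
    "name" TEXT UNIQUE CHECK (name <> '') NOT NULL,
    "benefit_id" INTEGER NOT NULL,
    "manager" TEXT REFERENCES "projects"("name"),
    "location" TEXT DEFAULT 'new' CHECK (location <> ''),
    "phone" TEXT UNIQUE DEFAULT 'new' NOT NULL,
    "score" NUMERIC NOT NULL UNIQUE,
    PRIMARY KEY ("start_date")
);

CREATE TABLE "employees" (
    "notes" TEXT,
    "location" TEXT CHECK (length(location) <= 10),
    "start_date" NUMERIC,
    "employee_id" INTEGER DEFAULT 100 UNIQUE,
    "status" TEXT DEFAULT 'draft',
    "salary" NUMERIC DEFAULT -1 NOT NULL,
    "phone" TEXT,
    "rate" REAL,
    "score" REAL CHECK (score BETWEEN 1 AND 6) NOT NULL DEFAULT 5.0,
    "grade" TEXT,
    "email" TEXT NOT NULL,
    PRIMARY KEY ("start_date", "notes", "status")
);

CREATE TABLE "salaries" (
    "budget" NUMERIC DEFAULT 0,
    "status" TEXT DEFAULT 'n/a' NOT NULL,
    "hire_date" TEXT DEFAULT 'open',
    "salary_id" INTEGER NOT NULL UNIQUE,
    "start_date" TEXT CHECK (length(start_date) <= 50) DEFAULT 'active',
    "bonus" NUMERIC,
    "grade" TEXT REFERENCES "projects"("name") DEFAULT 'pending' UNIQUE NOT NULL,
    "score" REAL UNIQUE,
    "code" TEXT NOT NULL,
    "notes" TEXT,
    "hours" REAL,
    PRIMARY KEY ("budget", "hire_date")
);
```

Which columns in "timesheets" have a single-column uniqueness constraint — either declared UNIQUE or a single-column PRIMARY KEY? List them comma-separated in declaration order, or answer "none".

timesheet_id

- bonus: no UNIQUE or single-column PK constraint.
- hours: no UNIQUE or single-column PK constraint.
- level: no UNIQUE or single-column PK constraint.
- floor: no UNIQUE or single-column PK constraint.
- timesheet_id: single-column PRIMARY KEY → unique.
- email: no UNIQUE or single-column PK constraint.
- hire_date: no UNIQUE or single-column PK constraint.
- headcount: no UNIQUE or single-column PK constraint.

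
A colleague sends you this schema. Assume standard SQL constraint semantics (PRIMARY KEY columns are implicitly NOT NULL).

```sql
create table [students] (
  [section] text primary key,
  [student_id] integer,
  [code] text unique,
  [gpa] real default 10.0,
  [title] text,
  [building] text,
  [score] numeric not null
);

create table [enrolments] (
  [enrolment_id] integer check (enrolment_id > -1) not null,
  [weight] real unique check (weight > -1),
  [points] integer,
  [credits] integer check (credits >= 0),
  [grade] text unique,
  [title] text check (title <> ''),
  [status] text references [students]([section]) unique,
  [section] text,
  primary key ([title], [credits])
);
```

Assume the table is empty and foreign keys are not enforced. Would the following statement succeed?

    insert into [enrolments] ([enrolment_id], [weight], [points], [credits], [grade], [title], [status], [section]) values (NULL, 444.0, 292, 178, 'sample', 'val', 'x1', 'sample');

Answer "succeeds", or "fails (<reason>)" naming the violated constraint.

fails (NOT NULL on enrolment_id)

enrolment_id is explicitly set to NULL, but enrolment_id is declared NOT NULL.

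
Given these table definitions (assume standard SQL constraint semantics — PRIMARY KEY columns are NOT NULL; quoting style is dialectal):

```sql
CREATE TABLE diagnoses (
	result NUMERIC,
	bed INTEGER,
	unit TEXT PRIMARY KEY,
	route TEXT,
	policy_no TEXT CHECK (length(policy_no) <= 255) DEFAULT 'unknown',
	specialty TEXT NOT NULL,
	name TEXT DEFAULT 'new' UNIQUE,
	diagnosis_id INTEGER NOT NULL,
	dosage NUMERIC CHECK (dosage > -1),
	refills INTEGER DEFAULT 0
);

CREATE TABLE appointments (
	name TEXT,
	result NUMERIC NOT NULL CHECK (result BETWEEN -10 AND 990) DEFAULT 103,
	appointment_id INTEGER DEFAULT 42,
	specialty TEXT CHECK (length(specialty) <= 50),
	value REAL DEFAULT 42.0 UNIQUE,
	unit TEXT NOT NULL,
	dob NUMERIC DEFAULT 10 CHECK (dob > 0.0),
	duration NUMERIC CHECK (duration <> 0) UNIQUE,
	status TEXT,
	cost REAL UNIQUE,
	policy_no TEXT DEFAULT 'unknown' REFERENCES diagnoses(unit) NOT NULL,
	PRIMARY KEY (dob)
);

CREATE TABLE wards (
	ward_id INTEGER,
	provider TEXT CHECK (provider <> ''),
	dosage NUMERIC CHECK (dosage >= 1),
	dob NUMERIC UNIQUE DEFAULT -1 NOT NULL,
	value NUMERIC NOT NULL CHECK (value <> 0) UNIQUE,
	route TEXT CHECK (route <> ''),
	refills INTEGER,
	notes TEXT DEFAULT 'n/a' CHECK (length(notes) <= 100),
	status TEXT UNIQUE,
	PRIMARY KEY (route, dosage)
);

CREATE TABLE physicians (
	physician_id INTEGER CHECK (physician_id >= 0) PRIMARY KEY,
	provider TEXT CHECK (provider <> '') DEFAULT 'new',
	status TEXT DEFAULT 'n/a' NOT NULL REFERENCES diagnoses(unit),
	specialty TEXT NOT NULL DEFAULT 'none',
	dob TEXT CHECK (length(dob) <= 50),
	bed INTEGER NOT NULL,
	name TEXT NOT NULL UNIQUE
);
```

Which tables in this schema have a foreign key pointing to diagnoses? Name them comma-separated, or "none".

- appointments.policy_no references diagnoses(unit).
- physicians.status references diagnoses(unit).

appointments, physicians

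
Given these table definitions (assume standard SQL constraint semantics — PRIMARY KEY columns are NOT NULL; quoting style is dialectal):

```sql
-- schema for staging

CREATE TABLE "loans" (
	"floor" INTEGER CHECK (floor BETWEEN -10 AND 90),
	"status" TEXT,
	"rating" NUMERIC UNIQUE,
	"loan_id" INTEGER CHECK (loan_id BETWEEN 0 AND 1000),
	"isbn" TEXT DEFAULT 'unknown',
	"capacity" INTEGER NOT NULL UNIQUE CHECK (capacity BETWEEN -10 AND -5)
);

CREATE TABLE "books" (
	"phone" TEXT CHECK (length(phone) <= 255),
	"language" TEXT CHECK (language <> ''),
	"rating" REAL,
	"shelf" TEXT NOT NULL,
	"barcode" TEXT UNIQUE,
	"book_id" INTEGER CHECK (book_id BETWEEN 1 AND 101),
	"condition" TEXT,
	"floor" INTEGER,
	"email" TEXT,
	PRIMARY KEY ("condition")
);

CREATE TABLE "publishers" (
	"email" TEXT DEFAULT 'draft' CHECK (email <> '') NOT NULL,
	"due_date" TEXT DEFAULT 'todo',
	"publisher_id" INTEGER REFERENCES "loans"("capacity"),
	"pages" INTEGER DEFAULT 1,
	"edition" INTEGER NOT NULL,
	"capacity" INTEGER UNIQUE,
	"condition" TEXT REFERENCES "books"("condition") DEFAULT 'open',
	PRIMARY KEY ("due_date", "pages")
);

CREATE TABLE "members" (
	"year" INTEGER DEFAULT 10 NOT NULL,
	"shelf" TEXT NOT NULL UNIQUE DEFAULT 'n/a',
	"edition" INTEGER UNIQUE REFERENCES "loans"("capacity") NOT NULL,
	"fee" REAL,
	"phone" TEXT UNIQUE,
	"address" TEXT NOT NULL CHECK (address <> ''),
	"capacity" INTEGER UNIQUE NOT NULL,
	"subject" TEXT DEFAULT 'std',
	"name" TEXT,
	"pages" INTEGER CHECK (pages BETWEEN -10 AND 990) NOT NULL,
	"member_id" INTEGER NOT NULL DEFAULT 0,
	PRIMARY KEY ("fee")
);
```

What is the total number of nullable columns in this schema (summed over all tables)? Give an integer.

18

loans: 5 nullable (floor, status, rating, loan_id, isbn — PK none and explicit NOT NULL columns excluded).
books: 7 nullable (phone, language, rating, barcode, book_id, floor, email — PK (condition) and explicit NOT NULL columns excluded).
publishers: 3 nullable (publisher_id, capacity, condition — PK (due_date, pages) and explicit NOT NULL columns excluded).
members: 3 nullable (phone, subject, name — PK (fee) and explicit NOT NULL columns excluded).
Total: 5 + 7 + 3 + 3 = 18.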